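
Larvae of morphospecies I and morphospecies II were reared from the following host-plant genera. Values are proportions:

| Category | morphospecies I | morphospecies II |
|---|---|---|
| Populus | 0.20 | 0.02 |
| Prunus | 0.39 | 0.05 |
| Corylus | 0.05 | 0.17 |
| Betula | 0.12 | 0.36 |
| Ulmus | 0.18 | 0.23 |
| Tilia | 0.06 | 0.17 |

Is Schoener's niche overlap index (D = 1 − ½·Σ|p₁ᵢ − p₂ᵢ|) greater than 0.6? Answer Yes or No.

No

Σ|p₁ᵢ − p₂ᵢ| = 0.18 + 0.34 + 0.12 + 0.24 + 0.05 + 0.11 = 1.04
D = 1 − ½ × 1.04 = 1 − 0.520 = 0.4800
D = 0.4800 < 0.6 → No.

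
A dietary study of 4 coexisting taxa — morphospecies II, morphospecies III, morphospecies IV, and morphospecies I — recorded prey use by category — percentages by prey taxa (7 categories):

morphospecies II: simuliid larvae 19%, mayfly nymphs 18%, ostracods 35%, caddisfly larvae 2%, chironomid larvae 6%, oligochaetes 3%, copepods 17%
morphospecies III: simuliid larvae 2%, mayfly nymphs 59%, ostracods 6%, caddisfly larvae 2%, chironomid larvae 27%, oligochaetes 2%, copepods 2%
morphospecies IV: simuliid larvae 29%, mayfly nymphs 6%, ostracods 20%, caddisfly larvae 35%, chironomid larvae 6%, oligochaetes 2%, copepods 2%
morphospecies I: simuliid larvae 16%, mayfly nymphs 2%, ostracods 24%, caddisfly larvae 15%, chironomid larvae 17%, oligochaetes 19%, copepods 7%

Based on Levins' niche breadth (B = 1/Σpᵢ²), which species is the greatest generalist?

Convert percentages to proportions (divide by 100).
Σp_IIᵢ² = 0.19² + 0.18² + 0.35² + 0.02² + 0.06² + 0.03² + 0.17² = 0.0361 + 0.0324 + 0.1225 + 0.0004 + 0.0036 + 0.0009 + 0.0289 = 0.2248
B_II = 1 / 0.2248 = 4.4484
Σp_IIIᵢ² = 0.02² + 0.59² + 0.06² + 0.02² + 0.27² + 0.02² + 0.02² = 0.0004 + 0.3481 + 0.0036 + 0.0004 + 0.0729 + 0.0004 + 0.0004 = 0.4262
B_III = 1 / 0.4262 = 2.3463
Σp_IVᵢ² = 0.29² + 0.06² + 0.20² + 0.35² + 0.06² + 0.02² + 0.02² = 0.0841 + 0.0036 + 0.0400 + 0.1225 + 0.0036 + 0.0004 + 0.0004 = 0.2546
B_IV = 1 / 0.2546 = 3.9277
Σp_Iᵢ² = 0.16² + 0.02² + 0.24² + 0.15² + 0.17² + 0.19² + 0.07² = 0.0256 + 0.0004 + 0.0576 + 0.0225 + 0.0289 + 0.0361 + 0.0049 = 0.1760
B_I = 1 / 0.1760 = 5.6818
Highest B → broadest niche (most generalist): morphospecies I (B = 5.68).

morphospecies I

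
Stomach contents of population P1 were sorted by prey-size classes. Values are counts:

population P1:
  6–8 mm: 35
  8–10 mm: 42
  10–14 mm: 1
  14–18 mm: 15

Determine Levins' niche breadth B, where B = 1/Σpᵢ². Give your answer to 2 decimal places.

2.69

Proportions for population P1 (n=93): 35/93=0.3763, 42/93=0.4516, 1/93=0.0108, 15/93=0.1613
Σpᵢ² = 0.3763² + 0.4516² + 0.0108² + 0.1613² = 0.141602 + 0.203943 + 0.000117 + 0.026018 = 0.371680
B = 1 / 0.371680 = 2.6905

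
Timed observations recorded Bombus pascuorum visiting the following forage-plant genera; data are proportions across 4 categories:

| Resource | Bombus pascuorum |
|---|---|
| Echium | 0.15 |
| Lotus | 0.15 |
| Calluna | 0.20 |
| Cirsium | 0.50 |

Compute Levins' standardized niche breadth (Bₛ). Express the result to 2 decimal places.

Σpᵢ² = 0.15² + 0.15² + 0.20² + 0.50² = 0.0225 + 0.0225 + 0.0400 + 0.2500 = 0.3350
B = 1 / 0.3350 = 2.9851
Bₛ = (B − 1)/(n − 1) = (2.9851 − 1)/(4 − 1) = 1.9851/3 = 0.6617

0.66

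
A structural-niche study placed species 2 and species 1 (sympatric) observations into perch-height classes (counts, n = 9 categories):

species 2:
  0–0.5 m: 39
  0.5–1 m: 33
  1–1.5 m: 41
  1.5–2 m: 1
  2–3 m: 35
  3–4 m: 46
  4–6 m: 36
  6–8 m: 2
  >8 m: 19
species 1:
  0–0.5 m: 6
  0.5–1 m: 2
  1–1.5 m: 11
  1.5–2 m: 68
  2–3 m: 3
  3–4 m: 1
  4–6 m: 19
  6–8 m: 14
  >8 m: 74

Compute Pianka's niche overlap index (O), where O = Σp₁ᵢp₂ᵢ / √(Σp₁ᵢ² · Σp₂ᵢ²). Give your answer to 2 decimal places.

0.31

Proportions for species 2 (n=252): 39/252=0.1548, 33/252=0.1310, 41/252=0.1627, 1/252=0.0040, 35/252=0.1389, 46/252=0.1825, 36/252=0.1429, 2/252=0.0079, 19/252=0.0754
Proportions for species 1 (n=198): 6/198=0.0303, 2/198=0.0101, 11/198=0.0556, 68/198=0.3434, 3/198=0.0152, 1/198=0.0051, 19/198=0.0960, 14/198=0.0707, 74/198=0.3737
Σ p₁ᵢp₂ᵢ = 0.004690 + 0.001323 + 0.009046 + 0.001374 + 0.002111 + 0.000931 + 0.013718 + 0.000559 + 0.028177 = 0.061929
Σp_1ᵢ² = 0.1548² + 0.1310² + 0.1627² + 0.0040² + 0.1389² + 0.1825² + 0.1429² + 0.0079² + 0.0754² = 0.023963 + 0.017161 + 0.026471 + 0.000016 + 0.019293 + 0.033306 + 0.020420 + 0.000062 + 0.005685 = 0.146377
Σp_2ᵢ² = 0.0303² + 0.0101² + 0.0556² + 0.3434² + 0.0152² + 0.0051² + 0.0960² + 0.0707² + 0.3737² = 0.000918 + 0.000102 + 0.003091 + 0.117924 + 0.000231 + 0.000026 + 0.009216 + 0.004998 + 0.139652 = 0.276158
O = 0.061929 / √(0.146377 × 0.276158) = 0.061929 / 0.2010552 = 0.3080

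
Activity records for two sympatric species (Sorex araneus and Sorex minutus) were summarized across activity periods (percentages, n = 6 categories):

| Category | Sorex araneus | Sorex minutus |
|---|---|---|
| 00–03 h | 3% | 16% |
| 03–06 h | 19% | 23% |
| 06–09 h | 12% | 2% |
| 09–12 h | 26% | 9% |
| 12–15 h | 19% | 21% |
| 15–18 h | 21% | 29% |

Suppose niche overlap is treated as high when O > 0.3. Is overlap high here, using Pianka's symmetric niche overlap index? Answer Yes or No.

Yes

Convert percentages to proportions (divide by 100).
Σ p₁ᵢp₂ᵢ = 0.0048 + 0.0437 + 0.0024 + 0.0234 + 0.0399 + 0.0609 = 0.1751
Σp_1ᵢ² = 0.03² + 0.19² + 0.12² + 0.26² + 0.19² + 0.21² = 0.0009 + 0.0361 + 0.0144 + 0.0676 + 0.0361 + 0.0441 = 0.1992
Σp_2ᵢ² = 0.16² + 0.23² + 0.02² + 0.09² + 0.21² + 0.29² = 0.0256 + 0.0529 + 0.0004 + 0.0081 + 0.0441 + 0.0841 = 0.2152
O = 0.1751 / √(0.1992 × 0.2152) = 0.1751 / 0.20705 = 0.8457
O = 0.8457 > 0.3 → Yes.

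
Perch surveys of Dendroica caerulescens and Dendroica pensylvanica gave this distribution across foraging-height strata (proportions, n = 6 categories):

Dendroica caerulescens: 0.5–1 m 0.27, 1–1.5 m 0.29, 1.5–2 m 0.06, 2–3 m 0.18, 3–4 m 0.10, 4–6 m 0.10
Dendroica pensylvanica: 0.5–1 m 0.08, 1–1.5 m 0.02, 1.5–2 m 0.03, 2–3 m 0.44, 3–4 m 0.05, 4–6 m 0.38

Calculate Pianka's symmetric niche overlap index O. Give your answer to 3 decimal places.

0.556

Σ p₁ᵢp₂ᵢ = 0.0216 + 0.0058 + 0.0018 + 0.0792 + 0.0050 + 0.0380 = 0.1514
Σp_1ᵢ² = 0.27² + 0.29² + 0.06² + 0.18² + 0.10² + 0.10² = 0.0729 + 0.0841 + 0.0036 + 0.0324 + 0.0100 + 0.0100 = 0.2130
Σp_2ᵢ² = 0.08² + 0.02² + 0.03² + 0.44² + 0.05² + 0.38² = 0.0064 + 0.0004 + 0.0009 + 0.1936 + 0.0025 + 0.1444 = 0.3482
O = 0.1514 / √(0.2130 × 0.3482) = 0.1514 / 0.272335 = 0.55593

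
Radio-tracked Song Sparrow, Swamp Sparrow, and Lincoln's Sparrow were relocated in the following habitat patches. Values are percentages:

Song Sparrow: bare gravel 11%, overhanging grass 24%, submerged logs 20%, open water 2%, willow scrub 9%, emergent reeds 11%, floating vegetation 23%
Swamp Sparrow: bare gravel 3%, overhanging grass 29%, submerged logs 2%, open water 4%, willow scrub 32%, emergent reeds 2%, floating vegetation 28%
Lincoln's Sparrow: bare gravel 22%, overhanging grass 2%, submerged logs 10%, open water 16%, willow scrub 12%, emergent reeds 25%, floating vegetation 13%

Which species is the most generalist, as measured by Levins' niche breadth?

Lincoln's Sparrow

Convert percentages to proportions (divide by 100).
Σp_Songᵢ² = 0.11² + 0.24² + 0.20² + 0.02² + 0.09² + 0.11² + 0.23² = 0.0121 + 0.0576 + 0.0400 + 0.0004 + 0.0081 + 0.0121 + 0.0529 = 0.1832
B_Song = 1 / 0.1832 = 5.4585
Σp_Swamᵢ² = 0.03² + 0.29² + 0.02² + 0.04² + 0.32² + 0.02² + 0.28² = 0.0009 + 0.0841 + 0.0004 + 0.0016 + 0.1024 + 0.0004 + 0.0784 = 0.2682
B_Swam = 1 / 0.2682 = 3.7286
Σp_Lincᵢ² = 0.22² + 0.02² + 0.10² + 0.16² + 0.12² + 0.25² + 0.13² = 0.0484 + 0.0004 + 0.0100 + 0.0256 + 0.0144 + 0.0625 + 0.0169 = 0.1782
B_Linc = 1 / 0.1782 = 5.6117
Highest B → broadest niche (most generalist): Lincoln's Sparrow (B = 5.61).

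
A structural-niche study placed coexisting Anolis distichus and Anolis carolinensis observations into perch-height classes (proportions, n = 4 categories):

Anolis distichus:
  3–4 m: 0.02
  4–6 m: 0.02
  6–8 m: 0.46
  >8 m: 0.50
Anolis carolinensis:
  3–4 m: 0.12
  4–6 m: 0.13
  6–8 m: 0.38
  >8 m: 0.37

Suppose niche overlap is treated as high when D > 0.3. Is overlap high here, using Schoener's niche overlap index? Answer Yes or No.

Yes

Σ|p₁ᵢ − p₂ᵢ| = 0.10 + 0.11 + 0.08 + 0.13 = 0.42
D = 1 − ½ × 0.42 = 1 − 0.210 = 0.7900
D = 0.7900 > 0.3 → Yes.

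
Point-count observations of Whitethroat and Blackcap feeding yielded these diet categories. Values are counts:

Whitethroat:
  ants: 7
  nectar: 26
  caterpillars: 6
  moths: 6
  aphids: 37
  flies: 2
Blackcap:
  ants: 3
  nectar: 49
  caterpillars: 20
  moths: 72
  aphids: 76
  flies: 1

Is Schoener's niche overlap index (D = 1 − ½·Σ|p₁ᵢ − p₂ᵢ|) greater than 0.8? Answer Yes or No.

No

Proportions for Whitethroat (n=84): 7/84=0.0833, 26/84=0.3095, 6/84=0.0714, 6/84=0.0714, 37/84=0.4405, 2/84=0.0238
Proportions for Blackcap (n=221): 3/221=0.0136, 49/221=0.2217, 20/221=0.0905, 72/221=0.3258, 76/221=0.3439, 1/221=0.0045
Σ|p₁ᵢ − p₂ᵢ| = 0.0697 + 0.0878 + 0.0191 + 0.2544 + 0.0966 + 0.0193 = 0.5469
D = 1 − ½ × 0.5469 = 1 − 0.27345 = 0.72655
D = 0.72655 < 0.8 → No.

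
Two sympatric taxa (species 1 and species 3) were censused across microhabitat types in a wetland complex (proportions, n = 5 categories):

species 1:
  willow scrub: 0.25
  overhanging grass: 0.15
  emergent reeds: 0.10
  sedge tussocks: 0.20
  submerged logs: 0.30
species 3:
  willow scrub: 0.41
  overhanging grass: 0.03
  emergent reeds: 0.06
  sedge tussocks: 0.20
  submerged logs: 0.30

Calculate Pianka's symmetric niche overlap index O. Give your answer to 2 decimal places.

0.93

Σ p₁ᵢp₂ᵢ = 0.1025 + 0.0045 + 0.0060 + 0.0400 + 0.0900 = 0.2430
Σp_1ᵢ² = 0.25² + 0.15² + 0.10² + 0.20² + 0.30² = 0.0625 + 0.0225 + 0.0100 + 0.0400 + 0.0900 = 0.2250
Σp_2ᵢ² = 0.41² + 0.03² + 0.06² + 0.20² + 0.30² = 0.1681 + 0.0009 + 0.0036 + 0.0400 + 0.0900 = 0.3026
O = 0.2430 / √(0.2250 × 0.3026) = 0.2430 / 0.26093 = 0.9313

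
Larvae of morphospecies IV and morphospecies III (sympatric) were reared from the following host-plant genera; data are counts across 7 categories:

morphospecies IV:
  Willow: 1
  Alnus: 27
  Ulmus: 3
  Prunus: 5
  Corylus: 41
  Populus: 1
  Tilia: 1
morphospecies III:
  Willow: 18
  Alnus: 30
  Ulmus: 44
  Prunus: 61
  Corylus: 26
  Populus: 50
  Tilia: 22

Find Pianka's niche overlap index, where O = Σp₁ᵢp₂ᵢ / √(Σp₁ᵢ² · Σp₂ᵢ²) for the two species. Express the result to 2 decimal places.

0.47

Proportions for morphospecies IV (n=79): 1/79=0.0127, 27/79=0.3418, 3/79=0.0380, 5/79=0.0633, 41/79=0.5190, 1/79=0.0127, 1/79=0.0127
Proportions for morphospecies III (n=251): 18/251=0.0717, 30/251=0.1195, 44/251=0.1753, 61/251=0.2430, 26/251=0.1036, 50/251=0.1992, 22/251=0.0876
Σ p₁ᵢp₂ᵢ = 0.000911 + 0.040845 + 0.006661 + 0.015382 + 0.053768 + 0.002530 + 0.001113 = 0.121210
Σp_1ᵢ² = 0.0127² + 0.3418² + 0.0380² + 0.0633² + 0.5190² + 0.0127² + 0.0127² = 0.000161 + 0.116827 + 0.001444 + 0.004007 + 0.269361 + 0.000161 + 0.000161 = 0.392122
Σp_2ᵢ² = 0.0717² + 0.1195² + 0.1753² + 0.2430² + 0.1036² + 0.1992² + 0.0876² = 0.005141 + 0.014280 + 0.030730 + 0.059049 + 0.010733 + 0.039681 + 0.007674 = 0.167288
O = 0.121210 / √(0.392122 × 0.167288) = 0.121210 / 0.2561197 = 0.4733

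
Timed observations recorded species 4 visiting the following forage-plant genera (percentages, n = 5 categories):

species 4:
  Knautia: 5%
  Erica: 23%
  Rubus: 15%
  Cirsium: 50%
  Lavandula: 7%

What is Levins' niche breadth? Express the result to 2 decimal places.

Convert percentages to proportions (divide by 100).
Σpᵢ² = 0.05² + 0.23² + 0.15² + 0.50² + 0.07² = 0.0025 + 0.0529 + 0.0225 + 0.2500 + 0.0049 = 0.3328
B = 1 / 0.3328 = 3.0048

3.00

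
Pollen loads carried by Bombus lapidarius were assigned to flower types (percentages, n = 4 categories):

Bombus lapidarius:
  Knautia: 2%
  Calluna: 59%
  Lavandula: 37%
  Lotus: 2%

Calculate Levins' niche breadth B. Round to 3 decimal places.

Convert percentages to proportions (divide by 100).
Σpᵢ² = 0.02² + 0.59² + 0.37² + 0.02² = 0.0004 + 0.3481 + 0.1369 + 0.0004 = 0.4858
B = 1 / 0.4858 = 2.05846

2.058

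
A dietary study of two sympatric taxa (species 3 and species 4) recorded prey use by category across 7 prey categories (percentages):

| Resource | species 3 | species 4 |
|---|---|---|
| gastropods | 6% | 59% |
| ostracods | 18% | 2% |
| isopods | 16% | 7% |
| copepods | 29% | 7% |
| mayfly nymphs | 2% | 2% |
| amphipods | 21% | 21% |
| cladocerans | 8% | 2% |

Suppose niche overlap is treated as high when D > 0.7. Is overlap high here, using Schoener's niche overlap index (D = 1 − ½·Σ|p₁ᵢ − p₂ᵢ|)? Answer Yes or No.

Convert percentages to proportions (divide by 100).
Σ|p₁ᵢ − p₂ᵢ| = 0.53 + 0.16 + 0.09 + 0.22 + 0.00 + 0.00 + 0.06 = 1.06
D = 1 − ½ × 1.06 = 1 − 0.530 = 0.4700
D = 0.4700 < 0.7 → No.

No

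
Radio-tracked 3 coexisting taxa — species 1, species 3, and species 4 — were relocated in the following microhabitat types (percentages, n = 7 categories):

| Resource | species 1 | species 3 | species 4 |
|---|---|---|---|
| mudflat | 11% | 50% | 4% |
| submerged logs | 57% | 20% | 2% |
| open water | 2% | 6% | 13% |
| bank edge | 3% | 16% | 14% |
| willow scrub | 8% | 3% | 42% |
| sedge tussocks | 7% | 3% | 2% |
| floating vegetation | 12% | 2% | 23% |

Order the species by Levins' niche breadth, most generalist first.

species 4 > species 3 > species 1

Convert percentages to proportions (divide by 100).
Σp_1ᵢ² = 0.11² + 0.57² + 0.02² + 0.03² + 0.08² + 0.07² + 0.12² = 0.0121 + 0.3249 + 0.0004 + 0.0009 + 0.0064 + 0.0049 + 0.0144 = 0.3640
B_1 = 1 / 0.3640 = 2.7473
Σp_3ᵢ² = 0.50² + 0.20² + 0.06² + 0.16² + 0.03² + 0.03² + 0.02² = 0.2500 + 0.0400 + 0.0036 + 0.0256 + 0.0009 + 0.0009 + 0.0004 = 0.3214
B_3 = 1 / 0.3214 = 3.1114
Σp_4ᵢ² = 0.04² + 0.02² + 0.13² + 0.14² + 0.42² + 0.02² + 0.23² = 0.0016 + 0.0004 + 0.0169 + 0.0196 + 0.1764 + 0.0004 + 0.0529 = 0.2682
B_4 = 1 / 0.2682 = 3.7286
Ranking by B (broadest → narrowest): species 4 (3.73) > species 3 (3.11) > species 1 (2.75)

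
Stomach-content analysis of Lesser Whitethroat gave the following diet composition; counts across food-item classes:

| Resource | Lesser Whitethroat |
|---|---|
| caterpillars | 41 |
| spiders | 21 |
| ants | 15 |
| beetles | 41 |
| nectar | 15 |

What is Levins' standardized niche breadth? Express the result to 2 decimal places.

0.79

Proportions for Lesser Whitethroat (n=133): 41/133=0.3083, 21/133=0.1579, 15/133=0.1128, 41/133=0.3083, 15/133=0.1128
Σpᵢ² = 0.3083² + 0.1579² + 0.1128² + 0.3083² + 0.1128² = 0.095049 + 0.024932 + 0.012724 + 0.095049 + 0.012724 = 0.240478
B = 1 / 0.240478 = 4.1584
Bₛ = (B − 1)/(n − 1) = (4.1584 − 1)/(5 − 1) = 3.1584/4 = 0.7896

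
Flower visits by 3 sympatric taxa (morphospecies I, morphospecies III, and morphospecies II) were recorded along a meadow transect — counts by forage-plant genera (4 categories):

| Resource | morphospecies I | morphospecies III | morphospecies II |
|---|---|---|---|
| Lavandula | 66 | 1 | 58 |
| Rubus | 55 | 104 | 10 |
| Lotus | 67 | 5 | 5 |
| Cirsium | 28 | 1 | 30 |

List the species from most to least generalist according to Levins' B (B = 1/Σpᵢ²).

morphospecies I > morphospecies II > morphospecies III

Proportions for morphospecies I (n=216): 66/216=0.3056, 55/216=0.2546, 67/216=0.3102, 28/216=0.1296
Proportions for morphospecies III (n=111): 1/111=0.0090, 104/111=0.9369, 5/111=0.0450, 1/111=0.0090
Proportions for morphospecies II (n=103): 58/103=0.5631, 10/103=0.0971, 5/103=0.0485, 30/103=0.2913
Σp_Iᵢ² = 0.3056² + 0.2546² + 0.3102² + 0.1296² = 0.093391 + 0.064821 + 0.096224 + 0.016796 = 0.271232
B_I = 1 / 0.271232 = 3.6869
Σp_IIIᵢ² = 0.0090² + 0.9369² + 0.0450² + 0.0090² = 0.000081 + 0.877782 + 0.002025 + 0.000081 = 0.879969
B_III = 1 / 0.879969 = 1.1364
Σp_IIᵢ² = 0.5631² + 0.0971² + 0.0485² + 0.2913² = 0.317082 + 0.009428 + 0.002352 + 0.084856 = 0.413718
B_II = 1 / 0.413718 = 2.4171
Ranking by B (broadest → narrowest): morphospecies I (3.69) > morphospecies II (2.42) > morphospecies III (1.14)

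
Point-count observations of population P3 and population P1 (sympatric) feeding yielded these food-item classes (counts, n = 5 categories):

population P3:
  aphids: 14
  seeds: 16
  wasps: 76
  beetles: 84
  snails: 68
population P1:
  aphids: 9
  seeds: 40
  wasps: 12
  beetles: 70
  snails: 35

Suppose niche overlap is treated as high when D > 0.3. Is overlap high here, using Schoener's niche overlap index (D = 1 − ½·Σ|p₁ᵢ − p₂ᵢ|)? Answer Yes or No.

Proportions for population P3 (n=258): 14/258=0.0543, 16/258=0.0620, 76/258=0.2946, 84/258=0.3256, 68/258=0.2636
Proportions for population P1 (n=166): 9/166=0.0542, 40/166=0.2410, 12/166=0.0723, 70/166=0.4217, 35/166=0.2108
Σ|p₁ᵢ − p₂ᵢ| = 0.0001 + 0.1790 + 0.2223 + 0.0961 + 0.0528 = 0.5503
D = 1 − ½ × 0.5503 = 1 − 0.27515 = 0.72485
D = 0.72485 > 0.3 → Yes.

Yes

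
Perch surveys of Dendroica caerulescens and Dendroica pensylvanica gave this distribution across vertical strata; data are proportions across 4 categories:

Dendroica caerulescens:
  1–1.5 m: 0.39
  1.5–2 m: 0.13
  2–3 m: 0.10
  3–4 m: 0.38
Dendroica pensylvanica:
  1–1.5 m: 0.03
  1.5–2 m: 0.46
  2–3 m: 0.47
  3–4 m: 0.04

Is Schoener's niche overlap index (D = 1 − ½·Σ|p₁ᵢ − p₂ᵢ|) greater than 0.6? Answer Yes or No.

Σ|p₁ᵢ − p₂ᵢ| = 0.36 + 0.33 + 0.37 + 0.34 = 1.40
D = 1 − ½ × 1.40 = 1 − 0.700 = 0.3000
D = 0.3000 < 0.6 → No.

No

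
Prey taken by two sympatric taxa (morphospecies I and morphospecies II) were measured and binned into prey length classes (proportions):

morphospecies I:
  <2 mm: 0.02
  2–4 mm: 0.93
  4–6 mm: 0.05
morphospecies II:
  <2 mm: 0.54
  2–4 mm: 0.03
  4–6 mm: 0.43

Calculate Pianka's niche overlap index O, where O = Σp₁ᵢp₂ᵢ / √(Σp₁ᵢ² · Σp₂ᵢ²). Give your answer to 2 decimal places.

Σ p₁ᵢp₂ᵢ = 0.0108 + 0.0279 + 0.0215 = 0.0602
Σp_1ᵢ² = 0.02² + 0.93² + 0.05² = 0.0004 + 0.8649 + 0.0025 = 0.8678
Σp_2ᵢ² = 0.54² + 0.03² + 0.43² = 0.2916 + 0.0009 + 0.1849 = 0.4774
O = 0.0602 / √(0.8678 × 0.4774) = 0.0602 / 0.64365 = 0.0935

0.09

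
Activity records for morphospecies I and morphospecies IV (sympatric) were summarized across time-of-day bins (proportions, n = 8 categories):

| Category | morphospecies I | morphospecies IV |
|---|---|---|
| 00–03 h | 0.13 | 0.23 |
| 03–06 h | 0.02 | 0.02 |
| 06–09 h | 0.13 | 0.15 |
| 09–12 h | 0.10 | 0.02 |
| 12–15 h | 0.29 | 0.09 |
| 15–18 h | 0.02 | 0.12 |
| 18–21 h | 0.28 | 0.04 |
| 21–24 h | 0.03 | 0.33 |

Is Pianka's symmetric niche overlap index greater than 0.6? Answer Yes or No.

No

Σ p₁ᵢp₂ᵢ = 0.0299 + 0.0004 + 0.0195 + 0.0020 + 0.0261 + 0.0024 + 0.0112 + 0.0099 = 0.1014
Σp_1ᵢ² = 0.13² + 0.02² + 0.13² + 0.10² + 0.29² + 0.02² + 0.28² + 0.03² = 0.0169 + 0.0004 + 0.0169 + 0.0100 + 0.0841 + 0.0004 + 0.0784 + 0.0009 = 0.2080
Σp_2ᵢ² = 0.23² + 0.02² + 0.15² + 0.02² + 0.09² + 0.12² + 0.04² + 0.33² = 0.0529 + 0.0004 + 0.0225 + 0.0004 + 0.0081 + 0.0144 + 0.0016 + 0.1089 = 0.2092
O = 0.1014 / √(0.2080 × 0.2092) = 0.1014 / 0.20860 = 0.4861
O = 0.4861 < 0.6 → No.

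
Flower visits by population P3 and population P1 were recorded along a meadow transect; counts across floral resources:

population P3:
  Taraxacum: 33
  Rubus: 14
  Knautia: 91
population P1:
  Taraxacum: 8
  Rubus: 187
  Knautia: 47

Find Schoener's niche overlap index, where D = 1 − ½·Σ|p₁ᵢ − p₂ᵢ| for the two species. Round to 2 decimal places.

0.33

Proportions for population P3 (n=138): 33/138=0.2391, 14/138=0.1014, 91/138=0.6594
Proportions for population P1 (n=242): 8/242=0.0331, 187/242=0.7727, 47/242=0.1942
Σ|p₁ᵢ − p₂ᵢ| = 0.2060 + 0.6713 + 0.4652 = 1.3425
D = 1 − ½ × 1.3425 = 1 − 0.67125 = 0.32875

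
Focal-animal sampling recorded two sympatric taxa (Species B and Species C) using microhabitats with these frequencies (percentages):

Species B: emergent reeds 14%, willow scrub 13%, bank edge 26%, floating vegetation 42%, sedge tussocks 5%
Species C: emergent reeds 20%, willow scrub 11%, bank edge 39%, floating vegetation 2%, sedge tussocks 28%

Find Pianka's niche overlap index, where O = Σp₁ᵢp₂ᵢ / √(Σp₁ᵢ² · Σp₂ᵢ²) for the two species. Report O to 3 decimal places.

0.587

Convert percentages to proportions (divide by 100).
Σ p₁ᵢp₂ᵢ = 0.0280 + 0.0143 + 0.1014 + 0.0084 + 0.0140 = 0.1661
Σp_1ᵢ² = 0.14² + 0.13² + 0.26² + 0.42² + 0.05² = 0.0196 + 0.0169 + 0.0676 + 0.1764 + 0.0025 = 0.2830
Σp_2ᵢ² = 0.20² + 0.11² + 0.39² + 0.02² + 0.28² = 0.0400 + 0.0121 + 0.1521 + 0.0004 + 0.0784 = 0.2830
O = 0.1661 / √(0.2830 × 0.2830) = 0.1661 / 0.283000 = 0.58693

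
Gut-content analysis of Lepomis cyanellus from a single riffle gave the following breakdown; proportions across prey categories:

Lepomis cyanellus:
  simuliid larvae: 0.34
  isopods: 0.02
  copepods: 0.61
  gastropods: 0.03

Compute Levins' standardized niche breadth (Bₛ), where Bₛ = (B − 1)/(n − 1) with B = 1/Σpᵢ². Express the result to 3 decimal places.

0.348

Σpᵢ² = 0.34² + 0.02² + 0.61² + 0.03² = 0.1156 + 0.0004 + 0.3721 + 0.0009 = 0.4890
B = 1 / 0.4890 = 2.04499
Bₛ = (B − 1)/(n − 1) = (2.04499 − 1)/(4 − 1) = 1.04499/3 = 0.34833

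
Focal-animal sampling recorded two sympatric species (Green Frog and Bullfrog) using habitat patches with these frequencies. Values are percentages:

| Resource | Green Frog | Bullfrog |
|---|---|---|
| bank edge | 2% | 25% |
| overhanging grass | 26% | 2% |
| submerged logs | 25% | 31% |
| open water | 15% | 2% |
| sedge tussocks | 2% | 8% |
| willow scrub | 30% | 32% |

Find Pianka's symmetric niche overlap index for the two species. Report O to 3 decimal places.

0.737

Convert percentages to proportions (divide by 100).
Σ p₁ᵢp₂ᵢ = 0.0050 + 0.0052 + 0.0775 + 0.0030 + 0.0016 + 0.0960 = 0.1883
Σp_1ᵢ² = 0.02² + 0.26² + 0.25² + 0.15² + 0.02² + 0.30² = 0.0004 + 0.0676 + 0.0625 + 0.0225 + 0.0004 + 0.0900 = 0.2434
Σp_2ᵢ² = 0.25² + 0.02² + 0.31² + 0.02² + 0.08² + 0.32² = 0.0625 + 0.0004 + 0.0961 + 0.0004 + 0.0064 + 0.1024 = 0.2682
O = 0.1883 / √(0.2434 × 0.2682) = 0.1883 / 0.255499 = 0.73699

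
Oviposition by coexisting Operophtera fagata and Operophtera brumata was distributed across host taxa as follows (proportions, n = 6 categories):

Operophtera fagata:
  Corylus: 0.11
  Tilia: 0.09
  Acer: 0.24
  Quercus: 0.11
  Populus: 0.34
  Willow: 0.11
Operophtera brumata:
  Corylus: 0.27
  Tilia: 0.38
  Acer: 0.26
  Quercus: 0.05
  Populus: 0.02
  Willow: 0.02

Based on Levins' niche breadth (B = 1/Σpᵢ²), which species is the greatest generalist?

Operophtera fagata

Σp_fagaᵢ² = 0.11² + 0.09² + 0.24² + 0.11² + 0.34² + 0.11² = 0.0121 + 0.0081 + 0.0576 + 0.0121 + 0.1156 + 0.0121 = 0.2176
B_faga = 1 / 0.2176 = 4.5956
Σp_brumᵢ² = 0.27² + 0.38² + 0.26² + 0.05² + 0.02² + 0.02² = 0.0729 + 0.1444 + 0.0676 + 0.0025 + 0.0004 + 0.0004 = 0.2882
B_brum = 1 / 0.2882 = 3.4698
Highest B → broadest niche (most generalist): Operophtera fagata (B = 4.60).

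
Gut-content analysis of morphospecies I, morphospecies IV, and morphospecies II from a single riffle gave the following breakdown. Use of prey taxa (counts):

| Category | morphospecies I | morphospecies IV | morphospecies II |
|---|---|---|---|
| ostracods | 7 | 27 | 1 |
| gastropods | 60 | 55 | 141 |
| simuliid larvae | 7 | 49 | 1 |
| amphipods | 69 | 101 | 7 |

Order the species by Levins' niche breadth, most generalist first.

morphospecies IV > morphospecies I > morphospecies II

Proportions for morphospecies I (n=143): 7/143=0.0490, 60/143=0.4196, 7/143=0.0490, 69/143=0.4825
Proportions for morphospecies IV (n=232): 27/232=0.1164, 55/232=0.2371, 49/232=0.2112, 101/232=0.4353
Proportions for morphospecies II (n=150): 1/150=0.0067, 141/150=0.9400, 1/150=0.0067, 7/150=0.0467
Σp_Iᵢ² = 0.0490² + 0.4196² + 0.0490² + 0.4825² = 0.002401 + 0.176064 + 0.002401 + 0.232806 = 0.413672
B_I = 1 / 0.413672 = 2.4174
Σp_IVᵢ² = 0.1164² + 0.2371² + 0.2112² + 0.4353² = 0.013549 + 0.056216 + 0.044605 + 0.189486 = 0.303856
B_IV = 1 / 0.303856 = 3.2910
Σp_IIᵢ² = 0.0067² + 0.9400² + 0.0067² + 0.0467² = 0.000045 + 0.883600 + 0.000045 + 0.002181 = 0.885871
B_II = 1 / 0.885871 = 1.1288
Ranking by B (broadest → narrowest): morphospecies IV (3.29) > morphospecies I (2.42) > morphospecies II (1.13)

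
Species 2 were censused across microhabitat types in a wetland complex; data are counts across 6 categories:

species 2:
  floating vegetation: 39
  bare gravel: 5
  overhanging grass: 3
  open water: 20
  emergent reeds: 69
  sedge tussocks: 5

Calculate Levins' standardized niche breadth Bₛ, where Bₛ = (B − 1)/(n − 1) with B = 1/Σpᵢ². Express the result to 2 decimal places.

Proportions for species 2 (n=141): 39/141=0.2766, 5/141=0.0355, 3/141=0.0213, 20/141=0.1418, 69/141=0.4894, 5/141=0.0355
Σpᵢ² = 0.2766² + 0.0355² + 0.0213² + 0.1418² + 0.4894² + 0.0355² = 0.076508 + 0.001260 + 0.000454 + 0.020107 + 0.239512 + 0.001260 = 0.339101
B = 1 / 0.339101 = 2.9490
Bₛ = (B − 1)/(n − 1) = (2.9490 − 1)/(6 − 1) = 1.9490/5 = 0.3898

0.39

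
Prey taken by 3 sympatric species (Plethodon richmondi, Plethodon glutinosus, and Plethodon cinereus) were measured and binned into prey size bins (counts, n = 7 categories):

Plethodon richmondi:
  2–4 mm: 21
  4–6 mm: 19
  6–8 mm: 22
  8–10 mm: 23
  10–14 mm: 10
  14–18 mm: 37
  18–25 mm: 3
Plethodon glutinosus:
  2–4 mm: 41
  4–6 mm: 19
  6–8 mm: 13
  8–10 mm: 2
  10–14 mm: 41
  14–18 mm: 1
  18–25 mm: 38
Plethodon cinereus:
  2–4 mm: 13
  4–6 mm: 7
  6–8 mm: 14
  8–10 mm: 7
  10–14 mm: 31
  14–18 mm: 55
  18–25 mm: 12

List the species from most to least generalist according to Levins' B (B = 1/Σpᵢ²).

Proportions for Plethodon richmondi (n=135): 21/135=0.1556, 19/135=0.1407, 22/135=0.1630, 23/135=0.1704, 10/135=0.0741, 37/135=0.2741, 3/135=0.0222
Proportions for Plethodon glutinosus (n=155): 41/155=0.2645, 19/155=0.1226, 13/155=0.0839, 2/155=0.0129, 41/155=0.2645, 1/155=0.0065, 38/155=0.2452
Proportions for Plethodon cinereus (n=139): 13/139=0.0935, 7/139=0.0504, 14/139=0.1007, 7/139=0.0504, 31/139=0.2230, 55/139=0.3957, 12/139=0.0863
Σp_richᵢ² = 0.1556² + 0.1407² + 0.1630² + 0.1704² + 0.0741² + 0.2741² + 0.0222² = 0.024211 + 0.019796 + 0.026569 + 0.029036 + 0.005491 + 0.075131 + 0.000493 = 0.180727
B_rich = 1 / 0.180727 = 5.5332
Σp_glutᵢ² = 0.2645² + 0.1226² + 0.0839² + 0.0129² + 0.2645² + 0.0065² + 0.2452² = 0.069960 + 0.015031 + 0.007039 + 0.000166 + 0.069960 + 0.000042 + 0.060123 = 0.222321
B_glut = 1 / 0.222321 = 4.4980
Σp_cineᵢ² = 0.0935² + 0.0504² + 0.1007² + 0.0504² + 0.2230² + 0.3957² + 0.0863² = 0.008742 + 0.002540 + 0.010140 + 0.002540 + 0.049729 + 0.156578 + 0.007448 = 0.237717
B_cine = 1 / 0.237717 = 4.2067
Ranking by B (broadest → narrowest): Plethodon richmondi (5.53) > Plethodon glutinosus (4.50) > Plethodon cinereus (4.21)

Plethodon richmondi > Plethodon glutinosus > Plethodon cinereus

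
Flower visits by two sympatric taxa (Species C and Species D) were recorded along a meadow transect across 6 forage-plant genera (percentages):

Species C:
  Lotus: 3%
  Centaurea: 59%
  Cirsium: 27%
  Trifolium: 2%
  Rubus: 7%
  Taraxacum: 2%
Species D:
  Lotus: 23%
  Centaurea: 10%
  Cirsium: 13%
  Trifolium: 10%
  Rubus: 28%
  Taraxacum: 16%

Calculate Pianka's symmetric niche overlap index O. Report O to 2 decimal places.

0.44

Convert percentages to proportions (divide by 100).
Σ p₁ᵢp₂ᵢ = 0.0069 + 0.0590 + 0.0351 + 0.0020 + 0.0196 + 0.0032 = 0.1258
Σp_1ᵢ² = 0.03² + 0.59² + 0.27² + 0.02² + 0.07² + 0.02² = 0.0009 + 0.3481 + 0.0729 + 0.0004 + 0.0049 + 0.0004 = 0.4276
Σp_2ᵢ² = 0.23² + 0.10² + 0.13² + 0.10² + 0.28² + 0.16² = 0.0529 + 0.0100 + 0.0169 + 0.0100 + 0.0784 + 0.0256 = 0.1938
O = 0.1258 / √(0.4276 × 0.1938) = 0.1258 / 0.28787 = 0.4370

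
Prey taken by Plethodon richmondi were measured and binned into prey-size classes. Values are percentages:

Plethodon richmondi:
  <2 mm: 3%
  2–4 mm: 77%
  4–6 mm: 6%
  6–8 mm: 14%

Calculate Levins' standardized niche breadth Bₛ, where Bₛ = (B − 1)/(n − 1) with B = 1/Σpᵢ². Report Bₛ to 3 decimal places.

Convert percentages to proportions (divide by 100).
Σpᵢ² = 0.03² + 0.77² + 0.06² + 0.14² = 0.0009 + 0.5929 + 0.0036 + 0.0196 = 0.6170
B = 1 / 0.6170 = 1.62075
Bₛ = (B − 1)/(n − 1) = (1.62075 − 1)/(4 − 1) = 0.62075/3 = 0.20692

0.207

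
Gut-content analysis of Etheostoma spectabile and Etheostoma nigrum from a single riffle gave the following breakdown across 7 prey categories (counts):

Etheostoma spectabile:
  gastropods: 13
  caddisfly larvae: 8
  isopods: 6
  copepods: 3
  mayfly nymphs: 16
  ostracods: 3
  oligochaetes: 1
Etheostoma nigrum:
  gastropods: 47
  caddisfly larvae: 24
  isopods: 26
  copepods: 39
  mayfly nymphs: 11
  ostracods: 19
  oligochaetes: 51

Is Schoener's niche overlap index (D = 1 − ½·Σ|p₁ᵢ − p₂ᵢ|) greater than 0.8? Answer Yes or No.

Proportions for Etheostoma spectabile (n=50): 13/50=0.2600, 8/50=0.1600, 6/50=0.1200, 3/50=0.0600, 16/50=0.3200, 3/50=0.0600, 1/50=0.0200
Proportions for Etheostoma nigrum (n=217): 47/217=0.2166, 24/217=0.1106, 26/217=0.1198, 39/217=0.1797, 11/217=0.0507, 19/217=0.0876, 51/217=0.2350
Σ|p₁ᵢ − p₂ᵢ| = 0.0434 + 0.0494 + 0.0002 + 0.1197 + 0.2693 + 0.0276 + 0.2150 = 0.7246
D = 1 − ½ × 0.7246 = 1 − 0.36230 = 0.63770
D = 0.63770 < 0.8 → No.

No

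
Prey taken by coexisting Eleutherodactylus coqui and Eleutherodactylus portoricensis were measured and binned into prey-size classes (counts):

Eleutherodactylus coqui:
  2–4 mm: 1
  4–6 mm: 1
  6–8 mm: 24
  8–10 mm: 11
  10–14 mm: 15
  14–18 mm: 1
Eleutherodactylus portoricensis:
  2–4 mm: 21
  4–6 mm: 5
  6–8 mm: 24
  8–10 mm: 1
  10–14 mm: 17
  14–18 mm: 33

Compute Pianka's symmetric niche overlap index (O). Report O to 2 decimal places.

0.60

Proportions for Eleutherodactylus coqui (n=53): 1/53=0.0189, 1/53=0.0189, 24/53=0.4528, 11/53=0.2075, 15/53=0.2830, 1/53=0.0189
Proportions for Eleutherodactylus portoricensis (n=101): 21/101=0.2079, 5/101=0.0495, 24/101=0.2376, 1/101=0.0099, 17/101=0.1683, 33/101=0.3267
Σ p₁ᵢp₂ᵢ = 0.003929 + 0.000936 + 0.107585 + 0.002054 + 0.047629 + 0.006175 = 0.168308
Σp_1ᵢ² = 0.0189² + 0.0189² + 0.4528² + 0.2075² + 0.2830² + 0.0189² = 0.000357 + 0.000357 + 0.205028 + 0.043056 + 0.080089 + 0.000357 = 0.329244
Σp_2ᵢ² = 0.2079² + 0.0495² + 0.2376² + 0.0099² + 0.1683² + 0.3267² = 0.043222 + 0.002450 + 0.056454 + 0.000098 + 0.028325 + 0.106733 = 0.237282
O = 0.168308 / √(0.329244 × 0.237282) = 0.168308 / 0.2795061 = 0.6022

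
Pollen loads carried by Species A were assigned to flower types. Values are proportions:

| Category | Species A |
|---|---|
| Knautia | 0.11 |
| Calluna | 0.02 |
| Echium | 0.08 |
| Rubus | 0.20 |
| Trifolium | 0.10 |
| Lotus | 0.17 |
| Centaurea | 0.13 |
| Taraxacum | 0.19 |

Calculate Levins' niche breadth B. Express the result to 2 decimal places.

Σpᵢ² = 0.11² + 0.02² + 0.08² + 0.20² + 0.10² + 0.17² + 0.13² + 0.19² = 0.0121 + 0.0004 + 0.0064 + 0.0400 + 0.0100 + 0.0289 + 0.0169 + 0.0361 = 0.1508
B = 1 / 0.1508 = 6.6313

6.63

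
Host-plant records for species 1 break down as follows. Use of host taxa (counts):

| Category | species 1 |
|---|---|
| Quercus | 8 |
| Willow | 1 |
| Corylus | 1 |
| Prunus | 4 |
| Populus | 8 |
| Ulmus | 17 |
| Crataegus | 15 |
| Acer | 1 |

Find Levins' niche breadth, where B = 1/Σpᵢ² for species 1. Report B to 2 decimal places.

4.58

Proportions for species 1 (n=55): 8/55=0.1455, 1/55=0.0182, 1/55=0.0182, 4/55=0.0727, 8/55=0.1455, 17/55=0.3091, 15/55=0.2727, 1/55=0.0182
Σpᵢ² = 0.1455² + 0.0182² + 0.0182² + 0.0727² + 0.1455² + 0.3091² + 0.2727² + 0.0182² = 0.021170 + 0.000331 + 0.000331 + 0.005285 + 0.021170 + 0.095543 + 0.074365 + 0.000331 = 0.218526
B = 1 / 0.218526 = 4.5761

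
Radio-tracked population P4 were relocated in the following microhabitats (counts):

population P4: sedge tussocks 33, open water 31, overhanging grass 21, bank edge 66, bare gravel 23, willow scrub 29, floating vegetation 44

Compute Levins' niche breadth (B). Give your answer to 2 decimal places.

6.01

Proportions for population P4 (n=247): 33/247=0.1336, 31/247=0.1255, 21/247=0.0850, 66/247=0.2672, 23/247=0.0931, 29/247=0.1174, 44/247=0.1781
Σpᵢ² = 0.1336² + 0.1255² + 0.0850² + 0.2672² + 0.0931² + 0.1174² + 0.1781² = 0.017849 + 0.015750 + 0.007225 + 0.071396 + 0.008668 + 0.013783 + 0.031720 = 0.166391
B = 1 / 0.166391 = 6.0099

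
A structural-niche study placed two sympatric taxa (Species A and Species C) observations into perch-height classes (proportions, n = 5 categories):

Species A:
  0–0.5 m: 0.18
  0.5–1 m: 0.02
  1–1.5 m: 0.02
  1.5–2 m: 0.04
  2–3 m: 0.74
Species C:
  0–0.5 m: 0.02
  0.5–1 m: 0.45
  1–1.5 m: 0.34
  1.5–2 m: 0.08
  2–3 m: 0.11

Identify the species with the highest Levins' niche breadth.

Σp_Aᵢ² = 0.18² + 0.02² + 0.02² + 0.04² + 0.74² = 0.0324 + 0.0004 + 0.0004 + 0.0016 + 0.5476 = 0.5824
B_A = 1 / 0.5824 = 1.7170
Σp_Cᵢ² = 0.02² + 0.45² + 0.34² + 0.08² + 0.11² = 0.0004 + 0.2025 + 0.1156 + 0.0064 + 0.0121 = 0.3370
B_C = 1 / 0.3370 = 2.9674
Highest B → broadest niche (most generalist): Species C (B = 2.97).

Species C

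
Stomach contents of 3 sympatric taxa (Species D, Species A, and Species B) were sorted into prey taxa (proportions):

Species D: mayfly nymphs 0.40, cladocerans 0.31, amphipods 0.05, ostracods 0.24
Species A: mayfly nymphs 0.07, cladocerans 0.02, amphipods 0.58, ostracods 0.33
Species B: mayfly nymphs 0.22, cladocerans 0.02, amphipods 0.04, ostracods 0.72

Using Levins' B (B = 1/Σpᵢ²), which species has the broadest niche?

Species D

Σp_Dᵢ² = 0.40² + 0.31² + 0.05² + 0.24² = 0.1600 + 0.0961 + 0.0025 + 0.0576 = 0.3162
B_D = 1 / 0.3162 = 3.1626
Σp_Aᵢ² = 0.07² + 0.02² + 0.58² + 0.33² = 0.0049 + 0.0004 + 0.3364 + 0.1089 = 0.4506
B_A = 1 / 0.4506 = 2.2193
Σp_Bᵢ² = 0.22² + 0.02² + 0.04² + 0.72² = 0.0484 + 0.0004 + 0.0016 + 0.5184 = 0.5688
B_B = 1 / 0.5688 = 1.7581
Highest B → broadest niche (most generalist): Species D (B = 3.16).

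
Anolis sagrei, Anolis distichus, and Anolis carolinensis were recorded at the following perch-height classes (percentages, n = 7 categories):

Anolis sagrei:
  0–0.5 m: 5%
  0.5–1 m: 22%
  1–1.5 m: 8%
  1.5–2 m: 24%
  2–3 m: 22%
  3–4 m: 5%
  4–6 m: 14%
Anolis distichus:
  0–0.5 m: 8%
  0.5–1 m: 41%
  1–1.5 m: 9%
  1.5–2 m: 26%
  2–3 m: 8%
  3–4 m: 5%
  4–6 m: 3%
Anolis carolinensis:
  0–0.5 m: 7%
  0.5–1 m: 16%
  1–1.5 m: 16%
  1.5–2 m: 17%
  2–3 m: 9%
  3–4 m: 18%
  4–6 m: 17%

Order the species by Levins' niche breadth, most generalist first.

Convert percentages to proportions (divide by 100).
Σp_sagrᵢ² = 0.05² + 0.22² + 0.08² + 0.24² + 0.22² + 0.05² + 0.14² = 0.0025 + 0.0484 + 0.0064 + 0.0576 + 0.0484 + 0.0025 + 0.0196 = 0.1854
B_sagr = 1 / 0.1854 = 5.3937
Σp_distᵢ² = 0.08² + 0.41² + 0.09² + 0.26² + 0.08² + 0.05² + 0.03² = 0.0064 + 0.1681 + 0.0081 + 0.0676 + 0.0064 + 0.0025 + 0.0009 = 0.2600
B_dist = 1 / 0.2600 = 3.8462
Σp_caroᵢ² = 0.07² + 0.16² + 0.16² + 0.17² + 0.09² + 0.18² + 0.17² = 0.0049 + 0.0256 + 0.0256 + 0.0289 + 0.0081 + 0.0324 + 0.0289 = 0.1544
B_caro = 1 / 0.1544 = 6.4767
Ranking by B (broadest → narrowest): Anolis carolinensis (6.48) > Anolis sagrei (5.39) > Anolis distichus (3.85)

Anolis carolinensis > Anolis sagrei > Anolis distichus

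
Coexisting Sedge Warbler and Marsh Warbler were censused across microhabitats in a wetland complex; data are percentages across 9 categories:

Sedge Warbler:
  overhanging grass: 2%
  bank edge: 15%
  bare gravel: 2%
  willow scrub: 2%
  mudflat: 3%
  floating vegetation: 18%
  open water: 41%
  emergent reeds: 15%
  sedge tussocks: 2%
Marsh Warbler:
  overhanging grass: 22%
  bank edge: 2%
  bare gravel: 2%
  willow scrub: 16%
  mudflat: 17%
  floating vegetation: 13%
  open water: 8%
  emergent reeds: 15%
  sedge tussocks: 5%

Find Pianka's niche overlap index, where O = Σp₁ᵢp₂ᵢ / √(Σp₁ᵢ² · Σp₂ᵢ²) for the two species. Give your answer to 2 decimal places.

Convert percentages to proportions (divide by 100).
Σ p₁ᵢp₂ᵢ = 0.0044 + 0.0030 + 0.0004 + 0.0032 + 0.0051 + 0.0234 + 0.0328 + 0.0225 + 0.0010 = 0.0958
Σp_1ᵢ² = 0.02² + 0.15² + 0.02² + 0.02² + 0.03² + 0.18² + 0.41² + 0.15² + 0.02² = 0.0004 + 0.0225 + 0.0004 + 0.0004 + 0.0009 + 0.0324 + 0.1681 + 0.0225 + 0.0004 = 0.2480
Σp_2ᵢ² = 0.22² + 0.02² + 0.02² + 0.16² + 0.17² + 0.13² + 0.08² + 0.15² + 0.05² = 0.0484 + 0.0004 + 0.0004 + 0.0256 + 0.0289 + 0.0169 + 0.0064 + 0.0225 + 0.0025 = 0.1520
O = 0.0958 / √(0.2480 × 0.1520) = 0.0958 / 0.19415 = 0.4934

0.49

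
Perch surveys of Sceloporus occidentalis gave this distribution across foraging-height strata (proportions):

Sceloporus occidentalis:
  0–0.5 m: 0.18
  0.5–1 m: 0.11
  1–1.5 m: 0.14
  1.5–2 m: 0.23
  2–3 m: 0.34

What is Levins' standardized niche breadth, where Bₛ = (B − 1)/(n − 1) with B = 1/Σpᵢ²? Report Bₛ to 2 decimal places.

0.82

Σpᵢ² = 0.18² + 0.11² + 0.14² + 0.23² + 0.34² = 0.0324 + 0.0121 + 0.0196 + 0.0529 + 0.1156 = 0.2326
B = 1 / 0.2326 = 4.2992
Bₛ = (B − 1)/(n − 1) = (4.2992 − 1)/(5 − 1) = 3.2992/4 = 0.8248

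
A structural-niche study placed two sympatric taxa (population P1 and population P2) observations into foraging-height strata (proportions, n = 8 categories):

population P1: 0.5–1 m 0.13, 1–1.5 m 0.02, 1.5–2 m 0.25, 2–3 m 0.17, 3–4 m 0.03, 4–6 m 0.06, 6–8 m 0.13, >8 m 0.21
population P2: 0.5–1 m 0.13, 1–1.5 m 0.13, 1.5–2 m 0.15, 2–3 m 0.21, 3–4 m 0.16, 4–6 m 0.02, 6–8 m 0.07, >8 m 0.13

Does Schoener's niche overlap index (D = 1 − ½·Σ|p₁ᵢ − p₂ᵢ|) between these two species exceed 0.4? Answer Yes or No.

Σ|p₁ᵢ − p₂ᵢ| = 0.00 + 0.11 + 0.10 + 0.04 + 0.13 + 0.04 + 0.06 + 0.08 = 0.56
D = 1 − ½ × 0.56 = 1 − 0.280 = 0.7200
D = 0.7200 > 0.4 → Yes.

Yes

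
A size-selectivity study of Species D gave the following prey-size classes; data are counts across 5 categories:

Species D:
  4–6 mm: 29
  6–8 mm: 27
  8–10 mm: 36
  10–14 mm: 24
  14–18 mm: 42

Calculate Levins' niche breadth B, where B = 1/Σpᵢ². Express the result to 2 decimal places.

Proportions for Species D (n=158): 29/158=0.1835, 27/158=0.1709, 36/158=0.2278, 24/158=0.1519, 42/158=0.2658
Σpᵢ² = 0.1835² + 0.1709² + 0.2278² + 0.1519² + 0.2658² = 0.033672 + 0.029207 + 0.051893 + 0.023074 + 0.070650 = 0.208496
B = 1 / 0.208496 = 4.7963

4.80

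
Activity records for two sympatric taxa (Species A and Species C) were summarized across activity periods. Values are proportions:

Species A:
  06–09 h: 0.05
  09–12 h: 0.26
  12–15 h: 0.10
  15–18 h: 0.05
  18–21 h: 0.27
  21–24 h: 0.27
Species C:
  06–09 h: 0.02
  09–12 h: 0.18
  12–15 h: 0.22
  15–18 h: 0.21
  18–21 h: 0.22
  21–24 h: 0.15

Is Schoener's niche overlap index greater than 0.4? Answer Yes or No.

Yes

Σ|p₁ᵢ − p₂ᵢ| = 0.03 + 0.08 + 0.12 + 0.16 + 0.05 + 0.12 = 0.56
D = 1 − ½ × 0.56 = 1 − 0.280 = 0.7200
D = 0.7200 > 0.4 → Yes.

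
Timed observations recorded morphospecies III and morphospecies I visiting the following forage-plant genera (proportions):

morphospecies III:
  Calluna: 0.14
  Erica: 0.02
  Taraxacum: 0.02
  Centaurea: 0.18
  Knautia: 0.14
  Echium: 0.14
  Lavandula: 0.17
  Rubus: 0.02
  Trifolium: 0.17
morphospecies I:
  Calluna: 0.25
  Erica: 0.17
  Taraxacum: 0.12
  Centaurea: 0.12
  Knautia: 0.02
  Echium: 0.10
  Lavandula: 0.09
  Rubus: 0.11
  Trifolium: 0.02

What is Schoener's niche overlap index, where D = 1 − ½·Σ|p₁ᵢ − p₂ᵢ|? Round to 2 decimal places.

Σ|p₁ᵢ − p₂ᵢ| = 0.11 + 0.15 + 0.10 + 0.06 + 0.12 + 0.04 + 0.08 + 0.09 + 0.15 = 0.90
D = 1 − ½ × 0.90 = 1 − 0.450 = 0.5500

0.55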